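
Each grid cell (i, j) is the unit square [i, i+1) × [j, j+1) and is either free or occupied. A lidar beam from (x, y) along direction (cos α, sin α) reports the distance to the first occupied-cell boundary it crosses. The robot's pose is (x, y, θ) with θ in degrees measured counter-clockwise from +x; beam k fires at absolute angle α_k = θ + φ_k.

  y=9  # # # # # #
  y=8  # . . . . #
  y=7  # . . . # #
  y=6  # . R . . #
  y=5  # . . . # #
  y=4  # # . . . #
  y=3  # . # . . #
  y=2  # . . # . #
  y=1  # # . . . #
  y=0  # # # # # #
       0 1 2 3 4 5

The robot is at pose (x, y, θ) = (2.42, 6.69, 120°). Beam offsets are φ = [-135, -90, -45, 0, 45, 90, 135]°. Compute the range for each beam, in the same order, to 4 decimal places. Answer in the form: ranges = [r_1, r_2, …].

ranges = [2.6660, 1.8244, 2.3915, 2.6674, 1.4701, 1.6397, 1.7496]

beam 1: φ=-135°, α=345°
  direction (0.9659, -0.2588); cell (2,6); t to first gridline: x 0.6005, y 2.6660 (then +1.0353 / +3.8637)
    (3,6) via x @ 0.6005
    (4,6) via x @ 1.6357
    (4,5) via y @ 2.6660  # hit
  → r_1 = 2.6660
beam 2: φ=-90°, α=30°
  direction (0.8660, 0.5000); cell (2,6); t to first gridline: x 0.6697, y 0.6200 (then +1.1547 / +2.0000)
    (2,7) via y @ 0.6200
    (3,7) via x @ 0.6697
    (4,7) via x @ 1.8244  # hit
  → r_2 = 1.8244
beam 3: φ=-45°, α=75°
  direction (0.2588, 0.9659); cell (2,6); t to first gridline: x 2.2409, y 0.3209 (then +3.8637 / +1.0353)
    (2,7) via y @ 0.3209
    (2,8) via y @ 1.3562
    (3,8) via x @ 2.2409
    (3,9) via y @ 2.3915  # hit
  → r_3 = 2.3915
beam 4: φ=0°, α=120°
  direction (-0.5000, 0.8660); cell (2,6); t to first gridline: x 0.8400, y 0.3580 (then +2.0000 / +1.1547)
    (2,7) via y @ 0.3580
    (1,7) via x @ 0.8400
    (1,8) via y @ 1.5127
    (1,9) via y @ 2.6674  # hit
  → r_4 = 2.6674
beam 5: φ=45°, α=165°
  direction (-0.9659, 0.2588); cell (2,6); t to first gridline: x 0.4348, y 1.1977 (then +1.0353 / +3.8637)
    (1,6) via x @ 0.4348
    (1,7) via y @ 1.1977
    (0,7) via x @ 1.4701  # hit
  → r_5 = 1.4701
beam 6: φ=90°, α=210°
  direction (-0.8660, -0.5000); cell (2,6); t to first gridline: x 0.4850, y 1.3800 (then +1.1547 / +2.0000)
    (1,6) via x @ 0.4850
    (1,5) via y @ 1.3800
    (0,5) via x @ 1.6397  # hit
  → r_6 = 1.6397
beam 7: φ=135°, α=255°
  direction (-0.2588, -0.9659); cell (2,6); t to first gridline: x 1.6228, y 0.7143 (then +3.8637 / +1.0353)
    (2,5) via y @ 0.7143
    (1,5) via x @ 1.6228
    (1,4) via y @ 1.7496  # hit
  → r_7 = 1.7496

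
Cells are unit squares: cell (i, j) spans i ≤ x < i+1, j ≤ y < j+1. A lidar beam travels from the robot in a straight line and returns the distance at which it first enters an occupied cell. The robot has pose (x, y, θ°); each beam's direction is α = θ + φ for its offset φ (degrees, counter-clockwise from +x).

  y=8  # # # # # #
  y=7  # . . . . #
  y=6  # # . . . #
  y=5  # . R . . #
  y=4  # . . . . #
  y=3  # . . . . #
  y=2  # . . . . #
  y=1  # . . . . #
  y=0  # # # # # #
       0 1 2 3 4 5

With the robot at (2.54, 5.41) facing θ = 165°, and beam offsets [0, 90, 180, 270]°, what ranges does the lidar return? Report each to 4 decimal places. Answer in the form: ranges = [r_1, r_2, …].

ranges = [1.5943, 4.5656, 2.5468, 2.6814]

beam 1: φ=0°, α=165°
  direction (-0.9659, 0.2588); cell (2,5); t to first gridline: x 0.5590, y 2.2796 (then +1.0353 / +3.8637)
    (1,5) via x @ 0.5590
    (0,5) via x @ 1.5943  # hit
  → r_1 = 1.5943
beam 2: φ=90°, α=255°
  direction (-0.2588, -0.9659); cell (2,5); t to first gridline: x 2.0864, y 0.4245 (then +3.8637 / +1.0353)
    (2,4) via y @ 0.4245
    (2,3) via y @ 1.4597
    (1,3) via x @ 2.0864
    (1,2) via y @ 2.4950
    (1,1) via y @ 3.5303
    (1,0) via y @ 4.5656  # hit
  → r_2 = 4.5656
beam 3: φ=180°, α=345°
  direction (0.9659, -0.2588); cell (2,5); t to first gridline: x 0.4762, y 1.5841 (then +1.0353 / +3.8637)
    (3,5) via x @ 0.4762
    (4,5) via x @ 1.5115
    (4,4) via y @ 1.5841
    (5,4) via x @ 2.5468  # hit
  → r_3 = 2.5468
beam 4: φ=270°, α=75°
  direction (0.2588, 0.9659); cell (2,5); t to first gridline: x 1.7773, y 0.6108 (then +3.8637 / +1.0353)
    (2,6) via y @ 0.6108
    (2,7) via y @ 1.6461
    (3,7) via x @ 1.7773
    (3,8) via y @ 2.6814  # hit
  → r_4 = 2.6814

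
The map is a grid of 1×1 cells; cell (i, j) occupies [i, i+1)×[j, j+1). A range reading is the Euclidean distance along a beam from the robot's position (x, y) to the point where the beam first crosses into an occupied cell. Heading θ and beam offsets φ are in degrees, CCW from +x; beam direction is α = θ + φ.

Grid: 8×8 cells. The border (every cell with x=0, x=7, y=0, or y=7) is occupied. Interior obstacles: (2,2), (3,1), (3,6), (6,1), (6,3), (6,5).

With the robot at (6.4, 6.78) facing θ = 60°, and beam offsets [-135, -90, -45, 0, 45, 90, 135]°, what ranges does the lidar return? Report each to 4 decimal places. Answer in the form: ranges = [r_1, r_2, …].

ranges = [0.8075, 0.6928, 0.6212, 0.2540, 0.2278, 0.4400, 2.4847]

beam 1: φ=-135°, α=285°
  cosα=0.2588 sinα=-0.9659 | (6,6) | tMaxX 2.3182 tMaxY 0.8075 | tΔX 3.8637 tΔY 1.0353
    t=0.8075 [y] (6,5) — stop
  → r_1 = 0.8075
beam 2: φ=-90°, α=330°
  cosα=0.8660 sinα=-0.5000 | (6,6) | tMaxX 0.6928 tMaxY 1.5600 | tΔX 1.1547 tΔY 2.0000
    t=0.6928 [x] (7,6) — stop
  → r_2 = 0.6928
beam 3: φ=-45°, α=15°
  cosα=0.9659 sinα=0.2588 | (6,6) | tMaxX 0.6212 tMaxY 0.8500 | tΔX 1.0353 tΔY 3.8637
    t=0.6212 [x] (7,6) — stop
  → r_3 = 0.6212
beam 4: φ=0°, α=60°
  cosα=0.5000 sinα=0.8660 | (6,6) | tMaxX 1.2000 tMaxY 0.2540 | tΔX 2.0000 tΔY 1.1547
    t=0.2540 [y] (6,7) — stop
  → r_4 = 0.2540
beam 5: φ=45°, α=105°
  cosα=-0.2588 sinα=0.9659 | (6,6) | tMaxX 1.5455 tMaxY 0.2278 | tΔX 3.8637 tΔY 1.0353
    t=0.2278 [y] (6,7) — stop
  → r_5 = 0.2278
beam 6: φ=90°, α=150°
  cosα=-0.8660 sinα=0.5000 | (6,6) | tMaxX 0.4619 tMaxY 0.4400 | tΔX 1.1547 tΔY 2.0000
    t=0.4400 [y] (6,7) — stop
  → r_6 = 0.4400
beam 7: φ=135°, α=195°
  cosα=-0.9659 sinα=-0.2588 | (6,6) | tMaxX 0.4141 tMaxY 3.0137 | tΔX 1.0353 tΔY 3.8637
    t=0.4141 [x] (5,6)
    t=1.4494 [x] (4,6)
    t=2.4847 [x] (3,6) — stop
  → r_7 = 2.4847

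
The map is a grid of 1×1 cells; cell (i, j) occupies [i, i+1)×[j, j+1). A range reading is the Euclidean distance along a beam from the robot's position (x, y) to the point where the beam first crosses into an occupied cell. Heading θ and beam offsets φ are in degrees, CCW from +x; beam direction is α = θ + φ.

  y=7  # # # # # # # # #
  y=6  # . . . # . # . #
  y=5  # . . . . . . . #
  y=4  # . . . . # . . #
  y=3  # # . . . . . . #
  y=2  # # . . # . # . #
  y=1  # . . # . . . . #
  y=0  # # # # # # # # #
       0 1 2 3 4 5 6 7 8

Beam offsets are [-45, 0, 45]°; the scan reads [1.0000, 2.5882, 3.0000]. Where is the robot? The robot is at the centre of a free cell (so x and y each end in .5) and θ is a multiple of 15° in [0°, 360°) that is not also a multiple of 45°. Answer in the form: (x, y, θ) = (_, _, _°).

(x, y, θ) = (3.5, 6.5, 195°)

The pose lattice has 34·16 = 544 candidates. Test each by forward raycasting.
  (3.5, 4.5, 15°): beam 1 = 3.0000 ≠ 1.0000 ✗
  (4.5, 3.5, 15°): beam 1 = 1.7321 ≠ 1.0000 ✗
  (7.5, 1.5, 150°): beam 1 = 4.6587 ≠ 1.0000 ✗
  …
  (3.5, 6.5, 195°): r_1=1.0000, r_2=2.5882, r_3=3.0000 — all match ✓
Only this pose fits every beam.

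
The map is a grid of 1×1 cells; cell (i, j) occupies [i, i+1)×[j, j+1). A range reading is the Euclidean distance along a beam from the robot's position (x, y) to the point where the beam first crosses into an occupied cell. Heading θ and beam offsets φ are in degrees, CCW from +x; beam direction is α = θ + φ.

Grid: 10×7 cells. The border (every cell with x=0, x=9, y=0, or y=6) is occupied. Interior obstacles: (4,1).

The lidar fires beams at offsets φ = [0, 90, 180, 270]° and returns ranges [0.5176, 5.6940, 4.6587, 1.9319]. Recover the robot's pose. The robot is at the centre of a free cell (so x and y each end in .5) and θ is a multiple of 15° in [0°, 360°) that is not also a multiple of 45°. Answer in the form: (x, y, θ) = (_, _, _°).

Candidates: 39 free-cell centres × 16 headings = 624 poses. Raycast each; keep the one whose scan matches to 4 dp.
  (2.5, 5.5, 105°): beam 2 = 1.5529 ≠ 5.6940 ✗
  (8.5, 2.5, 330°): beam 1 = 0.5774 ≠ 0.5176 ✗
  (3.5, 1.5, 15°): beam 2 = 4.6587 ≠ 5.6940 ✗
  (1.5, 3.5, 255°): beam 1 = 1.9319 ≠ 0.5176 ✗
  …
  (6.5, 5.5, 105°): r_1=0.5176, r_2=5.6940, r_3=4.6587, r_4=1.9319 — all match ✓
No second candidate reproduces the full scan.

(x, y, θ) = (6.5, 5.5, 105°)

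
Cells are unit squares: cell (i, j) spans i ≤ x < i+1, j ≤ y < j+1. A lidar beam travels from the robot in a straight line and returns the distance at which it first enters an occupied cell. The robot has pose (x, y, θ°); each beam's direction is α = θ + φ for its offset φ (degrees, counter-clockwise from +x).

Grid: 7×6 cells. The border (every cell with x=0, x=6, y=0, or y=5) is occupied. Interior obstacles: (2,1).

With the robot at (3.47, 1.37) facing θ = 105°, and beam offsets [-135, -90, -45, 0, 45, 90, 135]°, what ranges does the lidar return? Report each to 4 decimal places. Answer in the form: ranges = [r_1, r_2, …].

ranges = [0.7400, 2.6192, 4.1916, 3.7581, 0.5427, 0.4866, 0.4272]

beam 1: φ=-135°, α=330°
  d=(0.8660,-0.5000)  start (3,1)  tX=0.6120 tY=0.7400  stride 1/|dx|=1.1547 1/|dy|=2.0000
    cross x-line → (4,1), t=0.6120
    cross y-line → (4,0), t=0.7400 (wall)
  → r_1 = 0.7400
beam 2: φ=-90°, α=15°
  d=(0.9659,0.2588)  start (3,1)  tX=0.5487 tY=2.4341  stride 1/|dx|=1.0353 1/|dy|=3.8637
    cross x-line → (4,1), t=0.5487
    cross x-line → (5,1), t=1.5840
    cross y-line → (5,2), t=2.4341
    cross x-line → (6,2), t=2.6192 (wall)
  → r_2 = 2.6192
beam 3: φ=-45°, α=60°
  d=(0.5000,0.8660)  start (3,1)  tX=1.0600 tY=0.7275  stride 1/|dx|=2.0000 1/|dy|=1.1547
    cross y-line → (3,2), t=0.7275
    cross x-line → (4,2), t=1.0600
    cross y-line → (4,3), t=1.8822
    cross y-line → (4,4), t=3.0369
    cross x-line → (5,4), t=3.0600
    cross y-line → (5,5), t=4.1916 (wall)
  → r_3 = 4.1916
beam 4: φ=0°, α=105°
  d=(-0.2588,0.9659)  start (3,1)  tX=1.8159 tY=0.6522  stride 1/|dx|=3.8637 1/|dy|=1.0353
    cross y-line → (3,2), t=0.6522
    cross y-line → (3,3), t=1.6875
    cross x-line → (2,3), t=1.8159
    cross y-line → (2,4), t=2.7228
    cross y-line → (2,5), t=3.7581 (wall)
  → r_4 = 3.7581
beam 5: φ=45°, α=150°
  d=(-0.8660,0.5000)  start (3,1)  tX=0.5427 tY=1.2600  stride 1/|dx|=1.1547 1/|dy|=2.0000
    cross x-line → (2,1), t=0.5427 (wall)
  → r_5 = 0.5427
beam 6: φ=90°, α=195°
  d=(-0.9659,-0.2588)  start (3,1)  tX=0.4866 tY=1.4296  stride 1/|dx|=1.0353 1/|dy|=3.8637
    cross x-line → (2,1), t=0.4866 (wall)
  → r_6 = 0.4866
beam 7: φ=135°, α=240°
  d=(-0.5000,-0.8660)  start (3,1)  tX=0.9400 tY=0.4272  stride 1/|dx|=2.0000 1/|dy|=1.1547
    cross y-line → (3,0), t=0.4272 (wall)
  → r_7 = 0.4272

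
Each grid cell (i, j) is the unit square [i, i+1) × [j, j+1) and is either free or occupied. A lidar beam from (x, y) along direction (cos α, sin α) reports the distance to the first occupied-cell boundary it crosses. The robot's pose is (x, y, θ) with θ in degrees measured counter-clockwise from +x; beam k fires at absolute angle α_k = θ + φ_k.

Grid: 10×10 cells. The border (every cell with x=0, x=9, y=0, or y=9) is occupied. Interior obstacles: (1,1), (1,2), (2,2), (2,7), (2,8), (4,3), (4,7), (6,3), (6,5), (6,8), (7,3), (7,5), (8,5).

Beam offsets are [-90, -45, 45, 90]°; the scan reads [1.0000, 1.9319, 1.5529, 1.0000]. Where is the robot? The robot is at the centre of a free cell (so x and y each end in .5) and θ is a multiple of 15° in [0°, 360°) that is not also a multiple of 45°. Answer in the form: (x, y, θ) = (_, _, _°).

(x, y, θ) = (8.5, 2.5, 210°)

Enumerate (i+0.5, j+0.5, θ) over the 51 free cells and 16 admissible headings. For each, cast all 4 beams and compare to the given ranges.
  (8.5, 6.5, 15°): beam 1 = 0.5176 ≠ 1.0000 ✗
  (3.5, 6.5, 165°): beam 1 = 2.5882 ≠ 1.0000 ✗
  (3.5, 6.5, 150°): beam 3 = 2.5882 ≠ 1.5529 ✗
  (3.5, 8.5, 75°): beam 1 = 5.6940 ≠ 1.0000 ✗
  …
  (8.5, 2.5, 210°): r_1=1.0000, r_2=1.9319, r_3=1.5529, r_4=1.0000 — all match ✓
Only this pose fits every beam.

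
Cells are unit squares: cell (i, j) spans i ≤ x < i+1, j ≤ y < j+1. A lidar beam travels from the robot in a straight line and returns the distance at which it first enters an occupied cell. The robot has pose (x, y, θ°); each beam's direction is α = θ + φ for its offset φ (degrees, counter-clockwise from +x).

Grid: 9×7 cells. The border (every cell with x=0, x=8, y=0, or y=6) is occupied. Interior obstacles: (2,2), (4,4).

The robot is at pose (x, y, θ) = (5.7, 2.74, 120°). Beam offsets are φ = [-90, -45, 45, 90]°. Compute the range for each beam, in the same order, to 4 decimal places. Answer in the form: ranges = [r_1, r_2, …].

beam 1: φ=-90°, α=30°
  cosα=0.8660 sinα=0.5000 | (5,2) | tMaxX 0.3464 tMaxY 0.5200 | tΔX 1.1547 tΔY 2.0000
    t=0.3464 [x] (6,2)
    t=0.5200 [y] (6,3)
    t=1.5011 [x] (7,3)
    t=2.5200 [y] (7,4)
    t=2.6558 [x] (8,4) — stop
  → r_1 = 2.6558
beam 2: φ=-45°, α=75°
  cosα=0.2588 sinα=0.9659 | (5,2) | tMaxX 1.1591 tMaxY 0.2692 | tΔX 3.8637 tΔY 1.0353
    t=0.2692 [y] (5,3)
    t=1.1591 [x] (6,3)
    t=1.3044 [y] (6,4)
    t=2.3397 [y] (6,5)
    t=3.3750 [y] (6,6) — stop
  → r_2 = 3.3750
beam 3: φ=45°, α=165°
  cosα=-0.9659 sinα=0.2588 | (5,2) | tMaxX 0.7247 tMaxY 1.0046 | tΔX 1.0353 tΔY 3.8637
    t=0.7247 [x] (4,2)
    t=1.0046 [y] (4,3)
    t=1.7600 [x] (3,3)
    t=2.7952 [x] (2,3)
    t=3.8305 [x] (1,3)
    t=4.8658 [x] (0,3) — stop
  → r_3 = 4.8658
beam 4: φ=90°, α=210°
  cosα=-0.8660 sinα=-0.5000 | (5,2) | tMaxX 0.8083 tMaxY 1.4800 | tΔX 1.1547 tΔY 2.0000
    t=0.8083 [x] (4,2)
    t=1.4800 [y] (4,1)
    t=1.9630 [x] (3,1)
    t=3.1177 [x] (2,1)
    t=3.4800 [y] (2,0) — stop
  → r_4 = 3.4800

ranges = [2.6558, 3.3750, 4.8658, 3.4800]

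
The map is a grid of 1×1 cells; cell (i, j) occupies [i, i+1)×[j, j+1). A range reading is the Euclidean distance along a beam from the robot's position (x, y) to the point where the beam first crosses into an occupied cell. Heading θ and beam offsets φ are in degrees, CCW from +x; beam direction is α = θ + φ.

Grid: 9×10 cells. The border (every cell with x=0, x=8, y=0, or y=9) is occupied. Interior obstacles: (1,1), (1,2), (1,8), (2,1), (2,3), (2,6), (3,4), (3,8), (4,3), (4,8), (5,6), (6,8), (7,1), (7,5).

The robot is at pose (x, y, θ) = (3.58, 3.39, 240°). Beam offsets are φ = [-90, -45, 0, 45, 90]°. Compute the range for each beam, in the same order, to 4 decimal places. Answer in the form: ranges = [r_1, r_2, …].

ranges = [0.6697, 0.6005, 1.6050, 2.4743, 0.4850]

beam 1: φ=-90°, α=150°
  direction (-0.8660, 0.5000); cell (3,3); t to first gridline: x 0.6697, y 1.2200 (then +1.1547 / +2.0000)
    (2,3) via x @ 0.6697  # hit
  → r_1 = 0.6697
beam 2: φ=-45°, α=195°
  direction (-0.9659, -0.2588); cell (3,3); t to first gridline: x 0.6005, y 1.5068 (then +1.0353 / +3.8637)
    (2,3) via x @ 0.6005  # hit
  → r_2 = 0.6005
beam 3: φ=0°, α=240°
  direction (-0.5000, -0.8660); cell (3,3); t to first gridline: x 1.1600, y 0.4503 (then +2.0000 / +1.1547)
    (3,2) via y @ 0.4503
    (2,2) via x @ 1.1600
    (2,1) via y @ 1.6050  # hit
  → r_3 = 1.6050
beam 4: φ=45°, α=285°
  direction (0.2588, -0.9659); cell (3,3); t to first gridline: x 1.6228, y 0.4038 (then +3.8637 / +1.0353)
    (3,2) via y @ 0.4038
    (3,1) via y @ 1.4390
    (4,1) via x @ 1.6228
    (4,0) via y @ 2.4743  # hit
  → r_4 = 2.4743
beam 5: φ=90°, α=330°
  direction (0.8660, -0.5000); cell (3,3); t to first gridline: x 0.4850, y 0.7800 (then +1.1547 / +2.0000)
    (4,3) via x @ 0.4850  # hit
  → r_5 = 0.4850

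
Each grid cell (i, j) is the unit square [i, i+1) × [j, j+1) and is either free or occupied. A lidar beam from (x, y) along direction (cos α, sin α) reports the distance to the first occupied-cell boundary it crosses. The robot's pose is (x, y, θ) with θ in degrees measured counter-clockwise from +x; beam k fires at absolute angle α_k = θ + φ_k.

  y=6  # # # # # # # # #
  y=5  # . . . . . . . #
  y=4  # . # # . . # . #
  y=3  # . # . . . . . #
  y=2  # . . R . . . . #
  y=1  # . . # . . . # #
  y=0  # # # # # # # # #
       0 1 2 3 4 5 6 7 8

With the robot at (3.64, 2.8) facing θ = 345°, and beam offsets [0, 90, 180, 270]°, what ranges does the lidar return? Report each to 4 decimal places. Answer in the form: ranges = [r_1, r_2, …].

ranges = [3.4785, 1.2423, 0.7727, 0.8282]

beam 1: φ=0°, α=345°
  dir = (cos 345°, sin 345°) = (0.9659, -0.2588); from cell (3,2)
  next x-line at t=0.3727, next y-line at t=3.0910; Δt_x=1.0353, Δt_y=3.8637
    x: enter (4,2) at t=0.3727
    x: enter (5,2) at t=1.4080
    x: enter (6,2) at t=2.4433
    y: enter (6,1) at t=3.0910
    x: enter (7,1) at t=3.4785 ← occupied
  → r_1 = 3.4785
beam 2: φ=90°, α=75°
  dir = (cos 75°, sin 75°) = (0.2588, 0.9659); from cell (3,2)
  next x-line at t=1.3909, next y-line at t=0.2071; Δt_x=3.8637, Δt_y=1.0353
    y: enter (3,3) at t=0.2071
    y: enter (3,4) at t=1.2423 ← occupied
  → r_2 = 1.2423
beam 3: φ=180°, α=165°
  dir = (cos 165°, sin 165°) = (-0.9659, 0.2588); from cell (3,2)
  next x-line at t=0.6626, next y-line at t=0.7727; Δt_x=1.0353, Δt_y=3.8637
    x: enter (2,2) at t=0.6626
    y: enter (2,3) at t=0.7727 ← occupied
  → r_3 = 0.7727
beam 4: φ=270°, α=255°
  dir = (cos 255°, sin 255°) = (-0.2588, -0.9659); from cell (3,2)
  next x-line at t=2.4728, next y-line at t=0.8282; Δt_x=3.8637, Δt_y=1.0353
    y: enter (3,1) at t=0.8282 ← occupied
  → r_4 = 0.8282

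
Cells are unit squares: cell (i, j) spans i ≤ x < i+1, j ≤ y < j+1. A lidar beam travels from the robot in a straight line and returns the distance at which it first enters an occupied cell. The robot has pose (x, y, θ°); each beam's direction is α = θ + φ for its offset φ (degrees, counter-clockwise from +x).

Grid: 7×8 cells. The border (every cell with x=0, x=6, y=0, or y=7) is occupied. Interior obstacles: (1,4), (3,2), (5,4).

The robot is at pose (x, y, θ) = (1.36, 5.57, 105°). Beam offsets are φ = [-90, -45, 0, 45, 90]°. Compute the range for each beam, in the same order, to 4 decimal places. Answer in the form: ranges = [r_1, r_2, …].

ranges = [4.8037, 1.6512, 1.3909, 0.4157, 0.3727]

beam 1: φ=-90°, α=15°
  dir = (cos 15°, sin 15°) = (0.9659, 0.2588); from cell (1,5)
  next x-line at t=0.6626, next y-line at t=1.6614; Δt_x=1.0353, Δt_y=3.8637
    x: enter (2,5) at t=0.6626
    y: enter (2,6) at t=1.6614
    x: enter (3,6) at t=1.6979
    x: enter (4,6) at t=2.7331
    x: enter (5,6) at t=3.7684
    x: enter (6,6) at t=4.8037 ← occupied
  → r_1 = 4.8037
beam 2: φ=-45°, α=60°
  dir = (cos 60°, sin 60°) = (0.5000, 0.8660); from cell (1,5)
  next x-line at t=1.2800, next y-line at t=0.4965; Δt_x=2.0000, Δt_y=1.1547
    y: enter (1,6) at t=0.4965
    x: enter (2,6) at t=1.2800
    y: enter (2,7) at t=1.6512 ← occupied
  → r_2 = 1.6512
beam 3: φ=0°, α=105°
  dir = (cos 105°, sin 105°) = (-0.2588, 0.9659); from cell (1,5)
  next x-line at t=1.3909, next y-line at t=0.4452; Δt_x=3.8637, Δt_y=1.0353
    y: enter (1,6) at t=0.4452
    x: enter (0,6) at t=1.3909 ← occupied
  → r_3 = 1.3909
beam 4: φ=45°, α=150°
  dir = (cos 150°, sin 150°) = (-0.8660, 0.5000); from cell (1,5)
  next x-line at t=0.4157, next y-line at t=0.8600; Δt_x=1.1547, Δt_y=2.0000
    x: enter (0,5) at t=0.4157 ← occupied
  → r_4 = 0.4157
beam 5: φ=90°, α=195°
  dir = (cos 195°, sin 195°) = (-0.9659, -0.2588); from cell (1,5)
  next x-line at t=0.3727, next y-line at t=2.2023; Δt_x=1.0353, Δt_y=3.8637
    x: enter (0,5) at t=0.3727 ← occupied
  → r_5 = 0.3727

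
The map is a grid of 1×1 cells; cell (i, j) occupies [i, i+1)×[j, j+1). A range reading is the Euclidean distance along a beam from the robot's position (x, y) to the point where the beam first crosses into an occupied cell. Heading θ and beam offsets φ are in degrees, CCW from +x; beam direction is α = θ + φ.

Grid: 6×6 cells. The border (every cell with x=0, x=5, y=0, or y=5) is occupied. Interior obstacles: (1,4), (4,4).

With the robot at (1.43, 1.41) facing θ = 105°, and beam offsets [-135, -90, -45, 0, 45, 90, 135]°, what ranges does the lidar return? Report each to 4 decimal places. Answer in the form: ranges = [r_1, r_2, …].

ranges = [0.8200, 3.6959, 4.1454, 1.6614, 0.4965, 0.4452, 0.4734]

beam 1: φ=-135°, α=330°
  d=(0.8660,-0.5000)  start (1,1)  tX=0.6582 tY=0.8200  stride 1/|dx|=1.1547 1/|dy|=2.0000
    cross x-line → (2,1), t=0.6582
    cross y-line → (2,0), t=0.8200 (wall)
  → r_1 = 0.8200
beam 2: φ=-90°, α=15°
  d=(0.9659,0.2588)  start (1,1)  tX=0.5901 tY=2.2796  stride 1/|dx|=1.0353 1/|dy|=3.8637
    cross x-line → (2,1), t=0.5901
    cross x-line → (3,1), t=1.6254
    cross y-line → (3,2), t=2.2796
    cross x-line → (4,2), t=2.6607
    cross x-line → (5,2), t=3.6959 (wall)
  → r_2 = 3.6959
beam 3: φ=-45°, α=60°
  d=(0.5000,0.8660)  start (1,1)  tX=1.1400 tY=0.6813  stride 1/|dx|=2.0000 1/|dy|=1.1547
    cross y-line → (1,2), t=0.6813
    cross x-line → (2,2), t=1.1400
    cross y-line → (2,3), t=1.8360
    cross y-line → (2,4), t=2.9907
    cross x-line → (3,4), t=3.1400
    cross y-line → (3,5), t=4.1454 (wall)
  → r_3 = 4.1454
beam 4: φ=0°, α=105°
  d=(-0.2588,0.9659)  start (1,1)  tX=1.6614 tY=0.6108  stride 1/|dx|=3.8637 1/|dy|=1.0353
    cross y-line → (1,2), t=0.6108
    cross y-line → (1,3), t=1.6461
    cross x-line → (0,3), t=1.6614 (wall)
  → r_4 = 1.6614
beam 5: φ=45°, α=150°
  d=(-0.8660,0.5000)  start (1,1)  tX=0.4965 tY=1.1800  stride 1/|dx|=1.1547 1/|dy|=2.0000
    cross x-line → (0,1), t=0.4965 (wall)
  → r_5 = 0.4965
beam 6: φ=90°, α=195°
  d=(-0.9659,-0.2588)  start (1,1)  tX=0.4452 tY=1.5841  stride 1/|dx|=1.0353 1/|dy|=3.8637
    cross x-line → (0,1), t=0.4452 (wall)
  → r_6 = 0.4452
beam 7: φ=135°, α=240°
  d=(-0.5000,-0.8660)  start (1,1)  tX=0.8600 tY=0.4734  stride 1/|dx|=2.0000 1/|dy|=1.1547
    cross y-line → (1,0), t=0.4734 (wall)
  → r_7 = 0.4734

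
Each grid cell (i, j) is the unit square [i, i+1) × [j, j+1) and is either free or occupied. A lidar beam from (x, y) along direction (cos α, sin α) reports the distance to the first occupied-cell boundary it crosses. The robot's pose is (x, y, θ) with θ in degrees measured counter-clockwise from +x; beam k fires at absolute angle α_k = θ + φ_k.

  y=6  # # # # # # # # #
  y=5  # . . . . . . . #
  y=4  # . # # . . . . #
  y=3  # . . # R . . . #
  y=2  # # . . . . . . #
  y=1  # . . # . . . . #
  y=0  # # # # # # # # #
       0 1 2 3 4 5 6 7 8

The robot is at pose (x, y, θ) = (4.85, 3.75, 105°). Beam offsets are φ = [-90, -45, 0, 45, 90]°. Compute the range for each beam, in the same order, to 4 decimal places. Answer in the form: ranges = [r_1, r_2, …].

ranges = [3.2611, 2.5981, 2.3294, 0.9815, 0.8800]

beam 1: φ=-90°, α=15°
  d=(0.9659,0.2588)  start (4,3)  tX=0.1553 tY=0.9659  stride 1/|dx|=1.0353 1/|dy|=3.8637
    cross x-line → (5,3), t=0.1553
    cross y-line → (5,4), t=0.9659
    cross x-line → (6,4), t=1.1906
    cross x-line → (7,4), t=2.2258
    cross x-line → (8,4), t=3.2611 (wall)
  → r_1 = 3.2611
beam 2: φ=-45°, α=60°
  d=(0.5000,0.8660)  start (4,3)  tX=0.3000 tY=0.2887  stride 1/|dx|=2.0000 1/|dy|=1.1547
    cross y-line → (4,4), t=0.2887
    cross x-line → (5,4), t=0.3000
    cross y-line → (5,5), t=1.4434
    cross x-line → (6,5), t=2.3000
    cross y-line → (6,6), t=2.5981 (wall)
  → r_2 = 2.5981
beam 3: φ=0°, α=105°
  d=(-0.2588,0.9659)  start (4,3)  tX=3.2841 tY=0.2588  stride 1/|dx|=3.8637 1/|dy|=1.0353
    cross y-line → (4,4), t=0.2588
    cross y-line → (4,5), t=1.2941
    cross y-line → (4,6), t=2.3294 (wall)
  → r_3 = 2.3294
beam 4: φ=45°, α=150°
  d=(-0.8660,0.5000)  start (4,3)  tX=0.9815 tY=0.5000  stride 1/|dx|=1.1547 1/|dy|=2.0000
    cross y-line → (4,4), t=0.5000
    cross x-line → (3,4), t=0.9815 (wall)
  → r_4 = 0.9815
beam 5: φ=90°, α=195°
  d=(-0.9659,-0.2588)  start (4,3)  tX=0.8800 tY=2.8978  stride 1/|dx|=1.0353 1/|dy|=3.8637
    cross x-line → (3,3), t=0.8800 (wall)
  → r_5 = 0.8800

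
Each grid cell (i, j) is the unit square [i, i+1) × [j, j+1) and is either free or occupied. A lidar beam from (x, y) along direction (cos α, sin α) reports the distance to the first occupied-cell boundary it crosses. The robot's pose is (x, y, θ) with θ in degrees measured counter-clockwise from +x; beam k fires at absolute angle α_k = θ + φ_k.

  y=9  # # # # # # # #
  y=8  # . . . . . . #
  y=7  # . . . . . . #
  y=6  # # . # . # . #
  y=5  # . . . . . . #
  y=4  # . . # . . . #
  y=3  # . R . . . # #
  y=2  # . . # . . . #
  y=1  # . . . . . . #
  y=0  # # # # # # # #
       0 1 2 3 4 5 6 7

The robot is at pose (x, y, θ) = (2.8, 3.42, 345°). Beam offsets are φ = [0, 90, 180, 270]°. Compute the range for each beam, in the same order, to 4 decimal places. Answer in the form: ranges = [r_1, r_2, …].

ranges = [4.3482, 0.7727, 1.8635, 2.5054]

beam 1: φ=0°, α=345°
  direction (0.9659, -0.2588); cell (2,3); t to first gridline: x 0.2071, y 1.6228 (then +1.0353 / +3.8637)
    (3,3) via x @ 0.2071
    (4,3) via x @ 1.2423
    (4,2) via y @ 1.6228
    (5,2) via x @ 2.2776
    (6,2) via x @ 3.3129
    (7,2) via x @ 4.3482  # hit
  → r_1 = 4.3482
beam 2: φ=90°, α=75°
  direction (0.2588, 0.9659); cell (2,3); t to first gridline: x 0.7727, y 0.6005 (then +3.8637 / +1.0353)
    (2,4) via y @ 0.6005
    (3,4) via x @ 0.7727  # hit
  → r_2 = 0.7727
beam 3: φ=180°, α=165°
  direction (-0.9659, 0.2588); cell (2,3); t to first gridline: x 0.8282, y 2.2409 (then +1.0353 / +3.8637)
    (1,3) via x @ 0.8282
    (0,3) via x @ 1.8635  # hit
  → r_3 = 1.8635
beam 4: φ=270°, α=255°
  direction (-0.2588, -0.9659); cell (2,3); t to first gridline: x 3.0910, y 0.4348 (then +3.8637 / +1.0353)
    (2,2) via y @ 0.4348
    (2,1) via y @ 1.4701
    (2,0) via y @ 2.5054  # hit
  → r_4 = 2.5054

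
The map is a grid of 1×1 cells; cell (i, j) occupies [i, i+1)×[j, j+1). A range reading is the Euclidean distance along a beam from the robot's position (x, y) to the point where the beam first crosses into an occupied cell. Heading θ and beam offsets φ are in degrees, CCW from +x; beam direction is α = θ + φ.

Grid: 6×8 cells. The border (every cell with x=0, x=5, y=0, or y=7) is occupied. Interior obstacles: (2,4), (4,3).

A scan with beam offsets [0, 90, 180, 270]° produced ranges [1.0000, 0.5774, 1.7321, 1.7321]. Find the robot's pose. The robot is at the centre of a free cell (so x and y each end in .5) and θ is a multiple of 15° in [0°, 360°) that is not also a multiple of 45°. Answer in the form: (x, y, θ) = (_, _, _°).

(x, y, θ) = (4.5, 5.5, 300°)

Enumerate (i+0.5, j+0.5, θ) over the 22 free cells and 16 admissible headings. For each, cast all 4 beams and compare to the given ranges.
  (3.5, 1.5, 345°): beam 1 = 1.5529 ≠ 1.0000 ✗
  (3.5, 1.5, 120°): beam 1 = 2.8868 ≠ 1.0000 ✗
  (4.5, 4.5, 330°): beam 1 = 0.5774 ≠ 1.0000 ✗
  (1.5, 1.5, 285°): beam 1 = 0.5176 ≠ 1.0000 ✗
  …
  (4.5, 5.5, 300°): r_1=1.0000, r_2=0.5774, r_3=1.7321, r_4=1.7321 — all match ✓
Unique over the lattice → pose = (4.5, 5.5, 300°).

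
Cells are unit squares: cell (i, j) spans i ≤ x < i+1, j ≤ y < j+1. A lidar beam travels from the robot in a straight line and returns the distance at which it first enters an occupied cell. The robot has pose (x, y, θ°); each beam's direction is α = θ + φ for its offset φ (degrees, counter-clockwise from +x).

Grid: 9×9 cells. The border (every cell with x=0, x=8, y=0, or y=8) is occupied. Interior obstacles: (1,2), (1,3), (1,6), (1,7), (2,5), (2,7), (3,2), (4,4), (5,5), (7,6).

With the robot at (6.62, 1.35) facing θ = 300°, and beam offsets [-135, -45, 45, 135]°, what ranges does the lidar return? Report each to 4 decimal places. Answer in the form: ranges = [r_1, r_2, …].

ranges = [2.7124, 0.3623, 1.3523, 4.8140]

beam 1: φ=-135°, α=165°
  cosα=-0.9659 sinα=0.2588 | (6,1) | tMaxX 0.6419 tMaxY 2.5114 | tΔX 1.0353 tΔY 3.8637
    t=0.6419 [x] (5,1)
    t=1.6771 [x] (4,1)
    t=2.5114 [y] (4,2)
    t=2.7124 [x] (3,2) — stop
  → r_1 = 2.7124
beam 2: φ=-45°, α=255°
  cosα=-0.2588 sinα=-0.9659 | (6,1) | tMaxX 2.3955 tMaxY 0.3623 | tΔX 3.8637 tΔY 1.0353
    t=0.3623 [y] (6,0) — stop
  → r_2 = 0.3623
beam 3: φ=45°, α=345°
  cosα=0.9659 sinα=-0.2588 | (6,1) | tMaxX 0.3934 tMaxY 1.3523 | tΔX 1.0353 tΔY 3.8637
    t=0.3934 [x] (7,1)
    t=1.3523 [y] (7,0) — stop
  → r_3 = 1.3523
beam 4: φ=135°, α=75°
  cosα=0.2588 sinα=0.9659 | (6,1) | tMaxX 1.4682 tMaxY 0.6729 | tΔX 3.8637 tΔY 1.0353
    t=0.6729 [y] (6,2)
    t=1.4682 [x] (7,2)
    t=1.7082 [y] (7,3)
    t=2.7435 [y] (7,4)
    t=3.7788 [y] (7,5)
    t=4.8140 [y] (7,6) — stop
  → r_4 = 4.8140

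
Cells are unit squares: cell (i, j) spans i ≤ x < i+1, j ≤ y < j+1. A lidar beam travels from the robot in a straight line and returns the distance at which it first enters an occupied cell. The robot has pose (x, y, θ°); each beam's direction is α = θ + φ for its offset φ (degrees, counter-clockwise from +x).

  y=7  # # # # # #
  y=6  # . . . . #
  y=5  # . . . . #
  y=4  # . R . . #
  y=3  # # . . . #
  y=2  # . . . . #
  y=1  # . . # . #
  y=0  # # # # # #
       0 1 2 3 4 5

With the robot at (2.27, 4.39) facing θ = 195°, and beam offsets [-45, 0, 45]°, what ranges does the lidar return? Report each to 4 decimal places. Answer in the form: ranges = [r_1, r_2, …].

beam 1: φ=-45°, α=150°
  direction (-0.8660, 0.5000); cell (2,4); t to first gridline: x 0.3118, y 1.2200 (then +1.1547 / +2.0000)
    (1,4) via x @ 0.3118
    (1,5) via y @ 1.2200
    (0,5) via x @ 1.4665  # hit
  → r_1 = 1.4665
beam 2: φ=0°, α=195°
  direction (-0.9659, -0.2588); cell (2,4); t to first gridline: x 0.2795, y 1.5068 (then +1.0353 / +3.8637)
    (1,4) via x @ 0.2795
    (0,4) via x @ 1.3148  # hit
  → r_2 = 1.3148
beam 3: φ=45°, α=240°
  direction (-0.5000, -0.8660); cell (2,4); t to first gridline: x 0.5400, y 0.4503 (then +2.0000 / +1.1547)
    (2,3) via y @ 0.4503
    (1,3) via x @ 0.5400  # hit
  → r_3 = 0.5400

ranges = [1.4665, 1.3148, 0.5400]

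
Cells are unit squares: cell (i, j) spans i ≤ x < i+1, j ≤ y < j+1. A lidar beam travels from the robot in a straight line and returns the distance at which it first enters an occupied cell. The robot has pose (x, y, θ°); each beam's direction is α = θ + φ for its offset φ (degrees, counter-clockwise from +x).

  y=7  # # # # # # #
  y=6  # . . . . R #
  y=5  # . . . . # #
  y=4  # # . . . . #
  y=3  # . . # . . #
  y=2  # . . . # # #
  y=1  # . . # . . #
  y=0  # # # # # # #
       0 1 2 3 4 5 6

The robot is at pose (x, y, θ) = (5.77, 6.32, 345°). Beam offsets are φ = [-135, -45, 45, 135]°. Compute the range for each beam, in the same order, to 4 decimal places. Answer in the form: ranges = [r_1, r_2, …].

beam 1: φ=-135°, α=210°
  cosα=-0.8660 sinα=-0.5000 | (5,6) | tMaxX 0.8891 tMaxY 0.6400 | tΔX 1.1547 tΔY 2.0000
    t=0.6400 [y] (5,5) — stop
  → r_1 = 0.6400
beam 2: φ=-45°, α=300°
  cosα=0.5000 sinα=-0.8660 | (5,6) | tMaxX 0.4600 tMaxY 0.3695 | tΔX 2.0000 tΔY 1.1547
    t=0.3695 [y] (5,5) — stop
  → r_2 = 0.3695
beam 3: φ=45°, α=30°
  cosα=0.8660 sinα=0.5000 | (5,6) | tMaxX 0.2656 tMaxY 1.3600 | tΔX 1.1547 tΔY 2.0000
    t=0.2656 [x] (6,6) — stop
  → r_3 = 0.2656
beam 4: φ=135°, α=120°
  cosα=-0.5000 sinα=0.8660 | (5,6) | tMaxX 1.5400 tMaxY 0.7852 | tΔX 2.0000 tΔY 1.1547
    t=0.7852 [y] (5,7) — stop
  → r_4 = 0.7852

ranges = [0.6400, 0.3695, 0.2656, 0.7852]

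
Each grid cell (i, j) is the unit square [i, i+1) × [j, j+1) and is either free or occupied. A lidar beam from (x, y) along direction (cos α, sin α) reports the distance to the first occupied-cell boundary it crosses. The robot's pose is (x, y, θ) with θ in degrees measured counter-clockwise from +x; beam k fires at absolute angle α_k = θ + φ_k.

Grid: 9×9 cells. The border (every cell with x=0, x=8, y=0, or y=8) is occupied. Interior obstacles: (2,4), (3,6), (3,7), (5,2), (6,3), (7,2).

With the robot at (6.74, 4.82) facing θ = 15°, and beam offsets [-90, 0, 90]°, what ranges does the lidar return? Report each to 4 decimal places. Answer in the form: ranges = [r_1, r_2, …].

beam 1: φ=-90°, α=285°
  d=(0.2588,-0.9659)  start (6,4)  tX=1.0046 tY=0.8489  stride 1/|dx|=3.8637 1/|dy|=1.0353
    cross y-line → (6,3), t=0.8489 (wall)
  → r_1 = 0.8489
beam 2: φ=0°, α=15°
  d=(0.9659,0.2588)  start (6,4)  tX=0.2692 tY=0.6955  stride 1/|dx|=1.0353 1/|dy|=3.8637
    cross x-line → (7,4), t=0.2692
    cross y-line → (7,5), t=0.6955
    cross x-line → (8,5), t=1.3044 (wall)
  → r_2 = 1.3044
beam 3: φ=90°, α=105°
  d=(-0.2588,0.9659)  start (6,4)  tX=2.8591 tY=0.1863  stride 1/|dx|=3.8637 1/|dy|=1.0353
    cross y-line → (6,5), t=0.1863
    cross y-line → (6,6), t=1.2216
    cross y-line → (6,7), t=2.2569
    cross x-line → (5,7), t=2.8591
    cross y-line → (5,8), t=3.2922 (wall)
  → r_3 = 3.2922

ranges = [0.8489, 1.3044, 3.2922]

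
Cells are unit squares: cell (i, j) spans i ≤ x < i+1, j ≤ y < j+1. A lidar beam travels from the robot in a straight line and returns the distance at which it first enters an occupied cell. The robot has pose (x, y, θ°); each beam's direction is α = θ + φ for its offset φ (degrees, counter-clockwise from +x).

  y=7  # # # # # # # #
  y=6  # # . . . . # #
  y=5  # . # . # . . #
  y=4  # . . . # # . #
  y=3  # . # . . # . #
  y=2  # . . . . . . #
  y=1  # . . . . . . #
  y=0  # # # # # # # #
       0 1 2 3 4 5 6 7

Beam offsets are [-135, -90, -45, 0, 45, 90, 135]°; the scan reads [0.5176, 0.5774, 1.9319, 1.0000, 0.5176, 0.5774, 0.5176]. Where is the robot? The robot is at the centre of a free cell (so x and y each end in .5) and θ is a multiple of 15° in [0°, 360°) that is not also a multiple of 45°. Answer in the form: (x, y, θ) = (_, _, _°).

(x, y, θ) = (2.5, 6.5, 30°)

Enumerate (i+0.5, j+0.5, θ) over the 28 free cells and 16 admissible headings. For each, cast all 7 beams and compare to the given ranges.
  (6.5, 4.5, 165°): beam 1 = 0.5774 ≠ 0.5176 ✗
  (6.5, 4.5, 105°): beam 1 = 0.5774 ≠ 0.5176 ✗
  (5.5, 6.5, 120°): beam 3 = 0.5176 ≠ 1.9319 ✗
  (6.5, 2.5, 15°): beam 1 = 1.7321 ≠ 0.5176 ✗
  (3.5, 4.5, 60°): beam 1 = 3.6235 ≠ 0.5176 ✗
  …
  (2.5, 6.5, 30°): r_1=0.5176, r_2=0.5774, r_3=1.9319, r_4=1.0000, r_5=0.5176, r_6=0.5774, r_7=0.5176 — all match ✓
Unique over the lattice → pose = (2.5, 6.5, 30°).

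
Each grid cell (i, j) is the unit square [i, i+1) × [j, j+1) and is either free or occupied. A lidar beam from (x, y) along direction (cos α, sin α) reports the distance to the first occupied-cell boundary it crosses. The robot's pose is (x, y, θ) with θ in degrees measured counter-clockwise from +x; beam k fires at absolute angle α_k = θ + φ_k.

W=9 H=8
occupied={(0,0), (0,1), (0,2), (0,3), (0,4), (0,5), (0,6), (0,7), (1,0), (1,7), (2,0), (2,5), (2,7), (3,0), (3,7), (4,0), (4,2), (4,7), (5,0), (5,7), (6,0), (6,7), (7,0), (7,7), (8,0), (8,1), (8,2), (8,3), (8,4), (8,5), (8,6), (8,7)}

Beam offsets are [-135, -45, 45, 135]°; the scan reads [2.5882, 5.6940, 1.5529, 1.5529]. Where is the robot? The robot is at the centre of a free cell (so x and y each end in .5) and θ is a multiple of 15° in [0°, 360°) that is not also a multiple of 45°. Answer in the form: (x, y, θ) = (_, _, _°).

Enumerate (i+0.5, j+0.5, θ) over the 40 free cells and 16 admissible headings. For each, cast all 4 beams and compare to the given ranges.
  (7.5, 1.5, 60°): beam 1 = 0.5176 ≠ 2.5882 ✗
  (6.5, 4.5, 300°): beam 1 = 3.6235 ≠ 2.5882 ✗
  (6.5, 1.5, 210°): beam 1 = 5.6940 ≠ 2.5882 ✗
  (6.5, 5.5, 120°): beam 1 = 1.5529 ≠ 2.5882 ✗
  …
  (2.5, 3.5, 60°): r_1=2.5882, r_2=5.6940, r_3=1.5529, r_4=1.5529 — all match ✓
No second candidate reproduces the full scan.

(x, y, θ) = (2.5, 3.5, 60°)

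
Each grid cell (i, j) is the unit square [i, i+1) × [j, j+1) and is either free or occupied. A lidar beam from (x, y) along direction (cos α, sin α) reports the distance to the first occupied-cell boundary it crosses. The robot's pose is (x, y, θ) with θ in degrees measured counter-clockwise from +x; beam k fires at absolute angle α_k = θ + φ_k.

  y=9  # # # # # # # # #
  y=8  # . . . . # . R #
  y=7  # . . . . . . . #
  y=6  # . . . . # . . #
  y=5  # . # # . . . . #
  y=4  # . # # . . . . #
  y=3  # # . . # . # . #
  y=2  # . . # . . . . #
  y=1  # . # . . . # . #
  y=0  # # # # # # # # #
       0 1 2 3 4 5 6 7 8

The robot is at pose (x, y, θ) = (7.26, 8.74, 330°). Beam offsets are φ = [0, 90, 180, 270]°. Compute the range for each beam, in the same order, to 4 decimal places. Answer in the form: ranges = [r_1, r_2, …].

beam 1: φ=0°, α=330°
  direction (0.8660, -0.5000); cell (7,8); t to first gridline: x 0.8545, y 1.4800 (then +1.1547 / +2.0000)
    (8,8) via x @ 0.8545  # hit
  → r_1 = 0.8545
beam 2: φ=90°, α=60°
  direction (0.5000, 0.8660); cell (7,8); t to first gridline: x 1.4800, y 0.3002 (then +2.0000 / +1.1547)
    (7,9) via y @ 0.3002  # hit
  → r_2 = 0.3002
beam 3: φ=180°, α=150°
  direction (-0.8660, 0.5000); cell (7,8); t to first gridline: x 0.3002, y 0.5200 (then +1.1547 / +2.0000)
    (6,8) via x @ 0.3002
    (6,9) via y @ 0.5200  # hit
  → r_3 = 0.5200
beam 4: φ=270°, α=240°
  direction (-0.5000, -0.8660); cell (7,8); t to first gridline: x 0.5200, y 0.8545 (then +2.0000 / +1.1547)
    (6,8) via x @ 0.5200
    (6,7) via y @ 0.8545
    (6,6) via y @ 2.0092
    (5,6) via x @ 2.5200  # hit
  → r_4 = 2.5200

ranges = [0.8545, 0.3002, 0.5200, 2.5200]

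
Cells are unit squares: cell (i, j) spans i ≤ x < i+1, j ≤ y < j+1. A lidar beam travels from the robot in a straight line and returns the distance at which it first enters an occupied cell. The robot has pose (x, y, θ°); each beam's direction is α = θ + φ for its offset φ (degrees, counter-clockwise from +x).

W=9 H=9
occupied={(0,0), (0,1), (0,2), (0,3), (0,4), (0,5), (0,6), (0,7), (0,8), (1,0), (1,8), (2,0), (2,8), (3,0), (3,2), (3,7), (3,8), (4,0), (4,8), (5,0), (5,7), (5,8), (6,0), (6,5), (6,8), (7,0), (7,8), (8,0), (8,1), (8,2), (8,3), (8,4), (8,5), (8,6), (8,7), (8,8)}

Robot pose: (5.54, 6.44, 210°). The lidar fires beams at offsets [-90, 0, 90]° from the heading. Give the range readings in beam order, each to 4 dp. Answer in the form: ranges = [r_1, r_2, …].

beam 1: φ=-90°, α=120°
  d=(-0.5000,0.8660)  start (5,6)  tX=1.0800 tY=0.6466  stride 1/|dx|=2.0000 1/|dy|=1.1547
    cross y-line → (5,7), t=0.6466 (wall)
  → r_1 = 0.6466
beam 2: φ=0°, α=210°
  d=(-0.8660,-0.5000)  start (5,6)  tX=0.6235 tY=0.8800  stride 1/|dx|=1.1547 1/|dy|=2.0000
    cross x-line → (4,6), t=0.6235
    cross y-line → (4,5), t=0.8800
    cross x-line → (3,5), t=1.7782
    cross y-line → (3,4), t=2.8800
    cross x-line → (2,4), t=2.9329
    cross x-line → (1,4), t=4.0876
    cross y-line → (1,3), t=4.8800
    cross x-line → (0,3), t=5.2423 (wall)
  → r_2 = 5.2423
beam 3: φ=90°, α=300°
  d=(0.5000,-0.8660)  start (5,6)  tX=0.9200 tY=0.5081  stride 1/|dx|=2.0000 1/|dy|=1.1547
    cross y-line → (5,5), t=0.5081
    cross x-line → (6,5), t=0.9200 (wall)
  → r_3 = 0.9200

ranges = [0.6466, 5.2423, 0.9200]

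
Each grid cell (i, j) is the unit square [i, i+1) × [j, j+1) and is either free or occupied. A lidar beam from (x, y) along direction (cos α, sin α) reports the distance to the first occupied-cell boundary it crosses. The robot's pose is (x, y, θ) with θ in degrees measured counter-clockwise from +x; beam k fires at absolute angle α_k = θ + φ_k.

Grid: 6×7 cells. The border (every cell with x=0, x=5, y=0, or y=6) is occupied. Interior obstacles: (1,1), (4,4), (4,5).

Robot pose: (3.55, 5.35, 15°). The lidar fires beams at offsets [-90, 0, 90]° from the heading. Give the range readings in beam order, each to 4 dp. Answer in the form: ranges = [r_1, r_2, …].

ranges = [4.5035, 0.4659, 0.6729]

beam 1: φ=-90°, α=285°
  d=(0.2588,-0.9659)  start (3,5)  tX=1.7387 tY=0.3623  stride 1/|dx|=3.8637 1/|dy|=1.0353
    cross y-line → (3,4), t=0.3623
    cross y-line → (3,3), t=1.3976
    cross x-line → (4,3), t=1.7387
    cross y-line → (4,2), t=2.4329
    cross y-line → (4,1), t=3.4682
    cross y-line → (4,0), t=4.5035 (wall)
  → r_1 = 4.5035
beam 2: φ=0°, α=15°
  d=(0.9659,0.2588)  start (3,5)  tX=0.4659 tY=2.5114  stride 1/|dx|=1.0353 1/|dy|=3.8637
    cross x-line → (4,5), t=0.4659 (wall)
  → r_2 = 0.4659
beam 3: φ=90°, α=105°
  d=(-0.2588,0.9659)  start (3,5)  tX=2.1250 tY=0.6729  stride 1/|dx|=3.8637 1/|dy|=1.0353
    cross y-line → (3,6), t=0.6729 (wall)
  → r_3 = 0.6729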